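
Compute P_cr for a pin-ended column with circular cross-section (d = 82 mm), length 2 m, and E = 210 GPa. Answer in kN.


I = pi * d^4 / 64 = 2219347.5 mm^4
L = 2000.0 mm
P_cr = pi^2 * E * I / L^2
= 9.8696 * 210000.0 * 2219347.5 / 2000.0^2
= 1149964.3 N = 1149.9643 kN

1149.9643 kN


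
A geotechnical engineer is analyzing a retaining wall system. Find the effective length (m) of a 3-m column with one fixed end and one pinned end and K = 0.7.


L_eff = K * L
= 0.7 * 3
= 2.1 m

2.1 m


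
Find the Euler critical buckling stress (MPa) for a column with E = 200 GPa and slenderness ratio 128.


sigma_cr = pi^2 * E / lambda^2
= 9.8696 * 200000.0 / 128^2
= 9.8696 * 200000.0 / 16384
= 120.4786 MPa

120.4786 MPa


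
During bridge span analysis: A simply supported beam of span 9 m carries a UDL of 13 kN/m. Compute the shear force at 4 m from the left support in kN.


R_A = w * L / 2 = 13 * 9 / 2 = 58.5 kN
V(x) = R_A - w * x = 58.5 - 13 * 4
= 6.5 kN

6.5 kN


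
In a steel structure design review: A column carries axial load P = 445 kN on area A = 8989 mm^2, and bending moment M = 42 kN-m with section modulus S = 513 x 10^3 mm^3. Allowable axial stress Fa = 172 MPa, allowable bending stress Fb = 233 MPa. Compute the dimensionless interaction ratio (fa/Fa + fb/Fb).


f_a = P / A = 445000.0 / 8989 = 49.505 MPa
f_b = M / S = 42000000.0 / 513000.0 = 81.8713 MPa
Ratio = f_a / Fa + f_b / Fb
= 49.505 / 172 + 81.8713 / 233
= 0.6392 (dimensionless)

0.6392 (dimensionless)


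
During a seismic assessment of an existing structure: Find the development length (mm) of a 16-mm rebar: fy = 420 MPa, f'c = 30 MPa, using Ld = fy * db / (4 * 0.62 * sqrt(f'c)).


Ld = (fy * db) / (4 * 0.62 * sqrt(f'c))
= (420 * 16) / (4 * 0.62 * sqrt(30))
= 6720 / 13.5835
= 494.72 mm

494.72 mm


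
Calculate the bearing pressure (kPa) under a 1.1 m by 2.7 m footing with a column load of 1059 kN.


A = 1.1 * 2.7 = 2.97 m^2
q = P / A = 1059 / 2.97
= 356.5657 kPa

356.5657 kPa


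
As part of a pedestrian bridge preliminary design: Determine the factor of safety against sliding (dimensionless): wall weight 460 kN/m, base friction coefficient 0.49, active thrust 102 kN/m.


Resisting force = mu * W = 0.49 * 460 = 225.4 kN/m
FOS = Resisting / Driving = 225.4 / 102
= 2.2098 (dimensionless)

2.2098 (dimensionless)


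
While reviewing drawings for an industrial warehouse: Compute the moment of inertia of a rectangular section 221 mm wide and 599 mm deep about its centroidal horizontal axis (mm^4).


I = b * h^3 / 12
= 221 * 599^3 / 12
= 221 * 214921799 / 12
= 3958143131.58 mm^4

3958143131.58 mm^4


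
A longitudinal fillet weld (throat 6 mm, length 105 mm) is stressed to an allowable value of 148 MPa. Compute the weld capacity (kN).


Strength = throat * length * allowable stress
= 6 * 105 * 148 N
= 93240 N
= 93.24 kN

93.24 kN


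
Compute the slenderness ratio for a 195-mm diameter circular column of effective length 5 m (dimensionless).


Radius of gyration r = d / 4 = 195 / 4 = 48.75 mm
L_eff = 5000.0 mm
Slenderness ratio = L / r = 5000.0 / 48.75 = 102.56 (dimensionless)

102.56 (dimensionless)


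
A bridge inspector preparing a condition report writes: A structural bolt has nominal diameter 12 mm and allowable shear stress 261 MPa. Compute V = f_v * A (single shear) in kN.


A = pi * d^2 / 4 = pi * 12^2 / 4 = 113.0973 mm^2
V = f_v * A / 1000 = 261 * 113.0973 / 1000
= 29.5184 kN

29.5184 kN


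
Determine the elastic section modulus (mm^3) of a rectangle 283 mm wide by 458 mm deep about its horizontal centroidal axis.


S = b * h^2 / 6
= 283 * 458^2 / 6
= 283 * 209764 / 6
= 9893868.67 mm^3

9893868.67 mm^3


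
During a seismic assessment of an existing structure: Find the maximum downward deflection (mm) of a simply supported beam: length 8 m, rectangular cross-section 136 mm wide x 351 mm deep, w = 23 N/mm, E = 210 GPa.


I = 136 * 351^3 / 12 = 490093578.0 mm^4
L = 8000.0 mm, w = 23 N/mm, E = 210000.0 MPa
delta = 5 * w * L^4 / (384 * E * I)
= 5 * 23 * 8000.0^4 / (384 * 210000.0 * 490093578.0)
= 11.9187 mm

11.9187 mm


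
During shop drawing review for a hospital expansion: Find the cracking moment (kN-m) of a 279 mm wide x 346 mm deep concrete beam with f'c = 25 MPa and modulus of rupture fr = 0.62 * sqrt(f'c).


fr = 0.62 * sqrt(25) = 0.62 * 5.0 = 3.1 MPa
I = 279 * 346^3 / 12 = 963055362.0 mm^4
y_t = 173.0 mm
M_cr = fr * I / y_t = 3.1 * 963055362.0 / 173.0 N-mm
= 17.2571 kN-m

17.2571 kN-m


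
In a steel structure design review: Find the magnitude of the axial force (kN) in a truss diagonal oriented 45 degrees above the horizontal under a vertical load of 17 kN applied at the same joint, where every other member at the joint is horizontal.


At the joint, only the diagonal has a vertical component, so vertical equilibrium gives:
F * sin(45) = 17
F = 17 / sin(45)
= 17 / 0.707107
= 24.04 kN

24.04 kN


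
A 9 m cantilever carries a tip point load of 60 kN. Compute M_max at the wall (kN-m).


For a cantilever with a point load at the free end:
M_max = P * L = 60 * 9 = 540 kN-m

540 kN-m


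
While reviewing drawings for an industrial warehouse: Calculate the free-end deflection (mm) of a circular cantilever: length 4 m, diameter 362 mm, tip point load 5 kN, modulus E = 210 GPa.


I = pi * d^4 / 64 = pi * 362^4 / 64 = 842954592.04 mm^4
L = 4000.0 mm, P = 5000.0 N, E = 210000.0 MPa
delta = P * L^3 / (3 * E * I)
= 5000.0 * 4000.0^3 / (3 * 210000.0 * 842954592.04)
= 0.6026 mm

0.6026 mm


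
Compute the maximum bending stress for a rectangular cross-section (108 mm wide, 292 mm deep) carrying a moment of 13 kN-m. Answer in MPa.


I = b * h^3 / 12 = 108 * 292^3 / 12 = 224073792.0 mm^4
y = h / 2 = 292 / 2 = 146.0 mm
M = 13 kN-m = 13000000.0 N-mm
sigma = M * y / I = 13000000.0 * 146.0 / 224073792.0
= 8.47 MPa

8.47 MPa


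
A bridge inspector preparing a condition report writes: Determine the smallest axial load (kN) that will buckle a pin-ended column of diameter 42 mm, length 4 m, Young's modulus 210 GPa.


I = pi * d^4 / 64 = 152745.02 mm^4
L = 4000.0 mm
P_cr = pi^2 * E * I / L^2
= 9.8696 * 210000.0 * 152745.02 / 4000.0^2
= 19786.37 N = 19.7864 kN

19.7864 kN


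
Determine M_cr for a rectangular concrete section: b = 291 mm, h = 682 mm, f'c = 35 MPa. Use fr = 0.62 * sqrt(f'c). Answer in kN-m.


fr = 0.62 * sqrt(35) = 0.62 * 5.9161 = 3.668 MPa
I = 291 * 682^3 / 12 = 7692453274.0 mm^4
y_t = 341.0 mm
M_cr = fr * I / y_t = 3.668 * 7692453274.0 / 341.0 N-mm
= 82.7439 kN-m

82.7439 kN-m


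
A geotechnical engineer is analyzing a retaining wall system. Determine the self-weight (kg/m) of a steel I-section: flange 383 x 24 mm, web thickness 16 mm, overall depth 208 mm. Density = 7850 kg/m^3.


A_flanges = 2 * 383 * 24 = 18384 mm^2
A_web = (208 - 2 * 24) * 16 = 2560 mm^2
A_total = 18384 + 2560 = 20944 mm^2 = 0.020944 m^2
Weight = rho * A = 7850 * 0.020944 = 164.4104 kg/m

164.4104 kg/m


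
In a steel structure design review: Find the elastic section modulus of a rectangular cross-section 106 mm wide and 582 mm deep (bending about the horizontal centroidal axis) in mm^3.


S = b * h^2 / 6
= 106 * 582^2 / 6
= 106 * 338724 / 6
= 5984124.0 mm^3

5984124.0 mm^3


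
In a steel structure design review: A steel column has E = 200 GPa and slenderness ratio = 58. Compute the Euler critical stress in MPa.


sigma_cr = pi^2 * E / lambda^2
= 9.8696 * 200000.0 / 58^2
= 9.8696 * 200000.0 / 3364
= 586.7779 MPa

586.7779 MPa


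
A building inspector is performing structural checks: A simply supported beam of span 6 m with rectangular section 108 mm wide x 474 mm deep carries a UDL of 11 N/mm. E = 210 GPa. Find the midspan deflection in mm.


I = 108 * 474^3 / 12 = 958467816.0 mm^4
L = 6000.0 mm, w = 11 N/mm, E = 210000.0 MPa
delta = 5 * w * L^4 / (384 * E * I)
= 5 * 11 * 6000.0^4 / (384 * 210000.0 * 958467816.0)
= 0.9222 mm

0.9222 mm


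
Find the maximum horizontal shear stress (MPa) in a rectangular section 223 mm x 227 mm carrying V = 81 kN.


A = b * h = 223 * 227 = 50621 mm^2
V = 81 kN = 81000.0 N
tau_max = 1.5 * V / A = 1.5 * 81000.0 / 50621
= 2.4002 MPa

2.4002 MPa


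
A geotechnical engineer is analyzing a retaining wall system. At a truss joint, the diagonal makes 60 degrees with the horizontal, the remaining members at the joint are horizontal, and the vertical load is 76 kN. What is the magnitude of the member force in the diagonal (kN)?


At the joint, only the diagonal has a vertical component, so vertical equilibrium gives:
F * sin(60) = 76
F = 76 / sin(60)
= 76 / 0.866025
= 87.76 kN

87.76 kN


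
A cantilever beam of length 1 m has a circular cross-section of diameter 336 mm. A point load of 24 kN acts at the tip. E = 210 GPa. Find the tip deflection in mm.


I = pi * d^4 / 64 = pi * 336^4 / 64 = 625643602.8 mm^4
L = 1000.0 mm, P = 24000.0 N, E = 210000.0 MPa
delta = P * L^3 / (3 * E * I)
= 24000.0 * 1000.0^3 / (3 * 210000.0 * 625643602.8)
= 0.0609 mm

0.0609 mm


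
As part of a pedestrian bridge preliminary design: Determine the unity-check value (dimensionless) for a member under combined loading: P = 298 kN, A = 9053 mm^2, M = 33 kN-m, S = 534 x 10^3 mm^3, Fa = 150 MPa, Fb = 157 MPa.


f_a = P / A = 298000.0 / 9053 = 32.9173 MPa
f_b = M / S = 33000000.0 / 534000.0 = 61.7978 MPa
Ratio = f_a / Fa + f_b / Fb
= 32.9173 / 150 + 61.7978 / 157
= 0.6131 (dimensionless)

0.6131 (dimensionless)


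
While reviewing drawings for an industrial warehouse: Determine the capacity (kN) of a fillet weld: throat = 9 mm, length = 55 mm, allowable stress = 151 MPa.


Strength = throat * length * allowable stress
= 9 * 55 * 151 N
= 74745 N
= 74.75 kN

74.75 kN


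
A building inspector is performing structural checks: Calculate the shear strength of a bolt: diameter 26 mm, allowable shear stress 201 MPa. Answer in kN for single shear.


A = pi * d^2 / 4 = pi * 26^2 / 4 = 530.9292 mm^2
V = f_v * A / 1000 = 201 * 530.9292 / 1000
= 106.7168 kN

106.7168 kN


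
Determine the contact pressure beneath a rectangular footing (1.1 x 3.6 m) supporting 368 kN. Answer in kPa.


A = 1.1 * 3.6 = 3.96 m^2
q = P / A = 368 / 3.96
= 92.9293 kPa

92.9293 kPa


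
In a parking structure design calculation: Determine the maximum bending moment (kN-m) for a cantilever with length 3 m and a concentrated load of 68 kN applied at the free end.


For a cantilever with a point load at the free end:
M_max = P * L = 68 * 3 = 204 kN-m

204 kN-m


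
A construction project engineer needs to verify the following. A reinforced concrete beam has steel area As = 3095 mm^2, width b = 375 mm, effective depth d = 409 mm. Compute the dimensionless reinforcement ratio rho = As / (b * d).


rho = As / (b * d)
= 3095 / (375 * 409)
= 3095 / 153375
= 0.020179 (dimensionless)

0.020179 (dimensionless)


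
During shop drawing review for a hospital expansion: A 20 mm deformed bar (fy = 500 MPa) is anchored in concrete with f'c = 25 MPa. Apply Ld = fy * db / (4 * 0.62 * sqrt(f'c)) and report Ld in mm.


Ld = (fy * db) / (4 * 0.62 * sqrt(f'c))
= (500 * 20) / (4 * 0.62 * sqrt(25))
= 10000 / 12.4
= 806.45 mm

806.45 mm


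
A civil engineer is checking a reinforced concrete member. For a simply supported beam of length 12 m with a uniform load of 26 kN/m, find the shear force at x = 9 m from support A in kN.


R_A = w * L / 2 = 26 * 12 / 2 = 156.0 kN
V(x) = R_A - w * x = 156.0 - 26 * 9
= -78.0 kN

-78.0 kN


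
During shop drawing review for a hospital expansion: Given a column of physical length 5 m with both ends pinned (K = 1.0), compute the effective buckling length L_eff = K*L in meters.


L_eff = K * L
= 1.0 * 5
= 5.0 m

5.0 m


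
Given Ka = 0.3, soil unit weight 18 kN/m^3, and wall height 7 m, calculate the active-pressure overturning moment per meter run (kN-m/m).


Pa = 0.5 * Ka * gamma * H^2
= 0.5 * 0.3 * 18 * 7^2
= 132.3 kN/m
Arm = H / 3 = 7 / 3 = 2.3333 m
Mo = Pa * arm = Pa * H / 3 = 132.3 * 7 / 3 = 308.7 kN-m/m

308.7 kN-m/m


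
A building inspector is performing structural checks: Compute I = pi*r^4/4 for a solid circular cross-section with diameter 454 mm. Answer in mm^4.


r = d / 2 = 454 / 2 = 227.0 mm
I = pi * r^4 / 4 = pi * 227.0^4 / 4
= 2085418923.7 mm^4

2085418923.7 mm^4


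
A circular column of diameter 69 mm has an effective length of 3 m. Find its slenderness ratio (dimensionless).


Radius of gyration r = d / 4 = 69 / 4 = 17.25 mm
L_eff = 3000.0 mm
Slenderness ratio = L / r = 3000.0 / 17.25 = 173.91 (dimensionless)

173.91 (dimensionless)


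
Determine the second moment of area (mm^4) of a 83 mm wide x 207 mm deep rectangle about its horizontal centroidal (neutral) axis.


I = b * h^3 / 12
= 83 * 207^3 / 12
= 83 * 8869743 / 12
= 61349055.75 mm^4

61349055.75 mm^4


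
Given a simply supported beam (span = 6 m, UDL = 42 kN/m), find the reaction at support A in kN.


Total load = w * L = 42 * 6 = 252 kN
By symmetry, each reaction R = total / 2 = 252 / 2 = 126.0 kN

126.0 kN


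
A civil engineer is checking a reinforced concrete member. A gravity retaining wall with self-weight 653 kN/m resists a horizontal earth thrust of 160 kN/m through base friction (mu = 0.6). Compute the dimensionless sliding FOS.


Resisting force = mu * W = 0.6 * 653 = 391.8 kN/m
FOS = Resisting / Driving = 391.8 / 160
= 2.4487 (dimensionless)

2.4487 (dimensionless)


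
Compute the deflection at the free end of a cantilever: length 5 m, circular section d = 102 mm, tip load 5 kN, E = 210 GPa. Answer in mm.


I = pi * d^4 / 64 = pi * 102^4 / 64 = 5313376.44 mm^4
L = 5000.0 mm, P = 5000.0 N, E = 210000.0 MPa
delta = P * L^3 / (3 * E * I)
= 5000.0 * 5000.0^3 / (3 * 210000.0 * 5313376.44)
= 186.7106 mm

186.7106 mm


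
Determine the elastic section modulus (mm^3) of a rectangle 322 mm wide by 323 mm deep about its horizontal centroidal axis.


S = b * h^2 / 6
= 322 * 323^2 / 6
= 322 * 104329 / 6
= 5598989.67 mm^3

5598989.67 mm^3


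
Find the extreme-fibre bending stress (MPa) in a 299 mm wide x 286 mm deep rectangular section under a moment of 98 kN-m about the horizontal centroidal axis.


I = b * h^3 / 12 = 299 * 286^3 / 12 = 582891928.67 mm^4
y = h / 2 = 286 / 2 = 143.0 mm
M = 98 kN-m = 98000000.0 N-mm
sigma = M * y / I = 98000000.0 * 143.0 / 582891928.67
= 24.04 MPa

24.04 MPa


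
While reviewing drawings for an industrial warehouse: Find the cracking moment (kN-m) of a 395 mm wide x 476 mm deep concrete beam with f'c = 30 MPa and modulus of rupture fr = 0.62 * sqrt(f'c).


fr = 0.62 * sqrt(30) = 0.62 * 5.4772 = 3.3959 MPa
I = 395 * 476^3 / 12 = 3550068293.33 mm^4
y_t = 238.0 mm
M_cr = fr * I / y_t = 3.3959 * 3550068293.33 / 238.0 N-mm
= 50.6538 kN-m

50.6538 kN-m


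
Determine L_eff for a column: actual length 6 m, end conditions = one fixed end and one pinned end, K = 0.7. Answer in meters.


L_eff = K * L
= 0.7 * 6
= 4.2 m

4.2 m


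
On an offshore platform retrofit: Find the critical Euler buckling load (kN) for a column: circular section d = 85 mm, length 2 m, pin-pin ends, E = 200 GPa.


I = pi * d^4 / 64 = 2562392.19 mm^4
L = 2000.0 mm
P_cr = pi^2 * E * I / L^2
= 9.8696 * 200000.0 * 2562392.19 / 2000.0^2
= 1264489.86 N = 1264.4899 kN

1264.4899 kN


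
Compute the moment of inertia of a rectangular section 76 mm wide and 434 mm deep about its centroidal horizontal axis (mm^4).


I = b * h^3 / 12
= 76 * 434^3 / 12
= 76 * 81746504 / 12
= 517727858.67 mm^4

517727858.67 mm^4


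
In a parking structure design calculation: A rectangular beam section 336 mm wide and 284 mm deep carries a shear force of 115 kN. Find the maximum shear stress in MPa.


A = b * h = 336 * 284 = 95424 mm^2
V = 115 kN = 115000.0 N
tau_max = 1.5 * V / A = 1.5 * 115000.0 / 95424
= 1.8077 MPa

1.8077 MPa


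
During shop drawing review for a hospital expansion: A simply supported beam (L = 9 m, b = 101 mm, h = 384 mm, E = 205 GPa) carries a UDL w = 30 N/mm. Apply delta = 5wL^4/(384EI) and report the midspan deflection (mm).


I = 101 * 384^3 / 12 = 476577792.0 mm^4
L = 9000.0 mm, w = 30 N/mm, E = 205000.0 MPa
delta = 5 * w * L^4 / (384 * E * I)
= 5 * 30 * 9000.0^4 / (384 * 205000.0 * 476577792.0)
= 26.2327 mm

26.2327 mm


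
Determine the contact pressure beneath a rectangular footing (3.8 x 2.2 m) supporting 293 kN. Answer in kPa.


A = 3.8 * 2.2 = 8.36 m^2
q = P / A = 293 / 8.36
= 35.0478 kPa

35.0478 kPa


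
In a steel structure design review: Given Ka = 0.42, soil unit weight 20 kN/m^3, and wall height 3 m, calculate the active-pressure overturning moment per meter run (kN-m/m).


Pa = 0.5 * Ka * gamma * H^2
= 0.5 * 0.42 * 20 * 3^2
= 37.8 kN/m
Arm = H / 3 = 3 / 3 = 1.0 m
Mo = Pa * arm = Pa * H / 3 = 37.8 * 3 / 3 = 37.8 kN-m/m

37.8 kN-m/m


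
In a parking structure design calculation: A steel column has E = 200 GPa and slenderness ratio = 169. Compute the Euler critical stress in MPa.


sigma_cr = pi^2 * E / lambda^2
= 9.8696 * 200000.0 / 169^2
= 9.8696 * 200000.0 / 28561
= 69.1125 MPa

69.1125 MPa


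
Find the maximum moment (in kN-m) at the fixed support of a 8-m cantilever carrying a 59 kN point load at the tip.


For a cantilever with a point load at the free end:
M_max = P * L = 59 * 8 = 472 kN-m

472 kN-m


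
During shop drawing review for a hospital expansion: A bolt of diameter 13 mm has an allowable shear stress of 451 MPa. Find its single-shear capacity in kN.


A = pi * d^2 / 4 = pi * 13^2 / 4 = 132.7323 mm^2
V = f_v * A / 1000 = 451 * 132.7323 / 1000
= 59.8623 kN

59.8623 kN


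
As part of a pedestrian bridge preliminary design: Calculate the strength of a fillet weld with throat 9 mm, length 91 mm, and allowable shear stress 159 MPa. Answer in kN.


Strength = throat * length * allowable stress
= 9 * 91 * 159 N
= 130221 N
= 130.22 kN

130.22 kN


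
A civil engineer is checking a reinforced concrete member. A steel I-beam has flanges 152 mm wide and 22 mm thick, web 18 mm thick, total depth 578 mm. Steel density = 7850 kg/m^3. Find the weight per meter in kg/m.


A_flanges = 2 * 152 * 22 = 6688 mm^2
A_web = (578 - 2 * 22) * 18 = 9612 mm^2
A_total = 6688 + 9612 = 16300 mm^2 = 0.016300 m^2
Weight = rho * A = 7850 * 0.016300 = 127.955 kg/m

127.955 kg/m


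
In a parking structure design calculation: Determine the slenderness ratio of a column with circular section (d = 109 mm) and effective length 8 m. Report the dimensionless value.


Radius of gyration r = d / 4 = 109 / 4 = 27.25 mm
L_eff = 8000.0 mm
Slenderness ratio = L / r = 8000.0 / 27.25 = 293.58 (dimensionless)

293.58 (dimensionless)


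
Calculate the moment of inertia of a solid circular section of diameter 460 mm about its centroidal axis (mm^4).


r = d / 2 = 460 / 2 = 230.0 mm
I = pi * r^4 / 4 = pi * 230.0^4 / 4
= 2197866074.43 mm^4

2197866074.43 mm^4


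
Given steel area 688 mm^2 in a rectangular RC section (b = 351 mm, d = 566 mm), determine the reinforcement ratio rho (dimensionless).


rho = As / (b * d)
= 688 / (351 * 566)
= 688 / 198666
= 0.003463 (dimensionless)

0.003463 (dimensionless)


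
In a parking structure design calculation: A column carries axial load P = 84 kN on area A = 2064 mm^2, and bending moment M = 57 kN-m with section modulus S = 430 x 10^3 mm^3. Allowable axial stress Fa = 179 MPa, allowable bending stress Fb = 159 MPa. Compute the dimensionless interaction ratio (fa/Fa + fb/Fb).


f_a = P / A = 84000.0 / 2064 = 40.6977 MPa
f_b = M / S = 57000000.0 / 430000.0 = 132.5581 MPa
Ratio = f_a / Fa + f_b / Fb
= 40.6977 / 179 + 132.5581 / 159
= 1.0611 (dimensionless)

1.0611 (dimensionless)


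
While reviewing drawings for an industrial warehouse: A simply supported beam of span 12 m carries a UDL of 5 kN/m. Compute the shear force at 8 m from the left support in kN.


R_A = w * L / 2 = 5 * 12 / 2 = 30.0 kN
V(x) = R_A - w * x = 30.0 - 5 * 8
= -10.0 kN

-10.0 kN


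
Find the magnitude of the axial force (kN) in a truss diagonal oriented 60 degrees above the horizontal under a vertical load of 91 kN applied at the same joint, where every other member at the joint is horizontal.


At the joint, only the diagonal has a vertical component, so vertical equilibrium gives:
F * sin(60) = 91
F = 91 / sin(60)
= 91 / 0.866025
= 105.08 kN

105.08 kN


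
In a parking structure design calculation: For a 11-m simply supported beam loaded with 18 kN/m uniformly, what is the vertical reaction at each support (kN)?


Total load = w * L = 18 * 11 = 198 kN
By symmetry, each reaction R = total / 2 = 198 / 2 = 99.0 kN

99.0 kN


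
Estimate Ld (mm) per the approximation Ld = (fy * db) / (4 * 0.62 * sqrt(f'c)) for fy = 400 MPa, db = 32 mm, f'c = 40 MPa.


Ld = (fy * db) / (4 * 0.62 * sqrt(f'c))
= (400 * 32) / (4 * 0.62 * sqrt(40))
= 12800 / 15.6849
= 816.07 mm

816.07 mm


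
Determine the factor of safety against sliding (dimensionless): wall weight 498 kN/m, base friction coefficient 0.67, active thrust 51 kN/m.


Resisting force = mu * W = 0.67 * 498 = 333.66 kN/m
FOS = Resisting / Driving = 333.66 / 51
= 6.5424 (dimensionless)

6.5424 (dimensionless)


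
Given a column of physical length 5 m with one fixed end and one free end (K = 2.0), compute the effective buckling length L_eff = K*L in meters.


L_eff = K * L
= 2.0 * 5
= 10.0 m

10.0 m


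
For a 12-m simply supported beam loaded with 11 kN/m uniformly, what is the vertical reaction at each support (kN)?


Total load = w * L = 11 * 12 = 132 kN
By symmetry, each reaction R = total / 2 = 132 / 2 = 66.0 kN

66.0 kN


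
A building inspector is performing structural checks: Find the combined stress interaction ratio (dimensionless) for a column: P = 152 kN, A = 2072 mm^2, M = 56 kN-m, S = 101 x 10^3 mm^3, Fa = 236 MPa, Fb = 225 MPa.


f_a = P / A = 152000.0 / 2072 = 73.3591 MPa
f_b = M / S = 56000000.0 / 101000.0 = 554.4554 MPa
Ratio = f_a / Fa + f_b / Fb
= 73.3591 / 236 + 554.4554 / 225
= 2.7751 (dimensionless)

2.7751 (dimensionless)


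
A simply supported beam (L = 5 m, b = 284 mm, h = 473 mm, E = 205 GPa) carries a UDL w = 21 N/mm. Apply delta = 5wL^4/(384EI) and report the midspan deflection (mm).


I = 284 * 473^3 / 12 = 2504497002.33 mm^4
L = 5000.0 mm, w = 21 N/mm, E = 205000.0 MPa
delta = 5 * w * L^4 / (384 * E * I)
= 5 * 21 * 5000.0^4 / (384 * 205000.0 * 2504497002.33)
= 0.3329 mm

0.3329 mm


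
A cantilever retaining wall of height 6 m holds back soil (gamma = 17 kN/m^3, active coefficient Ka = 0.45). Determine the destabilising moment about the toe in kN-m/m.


Pa = 0.5 * Ka * gamma * H^2
= 0.5 * 0.45 * 17 * 6^2
= 137.7 kN/m
Arm = H / 3 = 6 / 3 = 2.0 m
Mo = Pa * arm = Pa * H / 3 = 137.7 * 6 / 3 = 275.4 kN-m/m

275.4 kN-m/m


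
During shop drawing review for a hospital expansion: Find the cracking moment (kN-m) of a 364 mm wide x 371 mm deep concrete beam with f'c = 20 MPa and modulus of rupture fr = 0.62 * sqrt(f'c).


fr = 0.62 * sqrt(20) = 0.62 * 4.4721 = 2.7727 MPa
I = 364 * 371^3 / 12 = 1548965933.67 mm^4
y_t = 185.5 mm
M_cr = fr * I / y_t = 2.7727 * 1548965933.67 / 185.5 N-mm
= 23.1529 kN-m

23.1529 kN-m


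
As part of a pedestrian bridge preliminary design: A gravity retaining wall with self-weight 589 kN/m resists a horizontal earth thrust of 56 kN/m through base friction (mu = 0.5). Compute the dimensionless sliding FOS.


Resisting force = mu * W = 0.5 * 589 = 294.5 kN/m
FOS = Resisting / Driving = 294.5 / 56
= 5.2589 (dimensionless)

5.2589 (dimensionless)


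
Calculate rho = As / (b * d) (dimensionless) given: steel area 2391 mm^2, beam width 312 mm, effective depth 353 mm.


rho = As / (b * d)
= 2391 / (312 * 353)
= 2391 / 110136
= 0.02171 (dimensionless)

0.02171 (dimensionless)


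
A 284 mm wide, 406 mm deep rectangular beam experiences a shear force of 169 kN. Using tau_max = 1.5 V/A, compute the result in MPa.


A = b * h = 284 * 406 = 115304 mm^2
V = 169 kN = 169000.0 N
tau_max = 1.5 * V / A = 1.5 * 169000.0 / 115304
= 2.1985 MPa

2.1985 MPa


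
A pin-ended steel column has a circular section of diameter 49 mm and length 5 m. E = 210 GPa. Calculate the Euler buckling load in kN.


I = pi * d^4 / 64 = 282979.01 mm^4
L = 5000.0 mm
P_cr = pi^2 * E * I / L^2
= 9.8696 * 210000.0 * 282979.01 / 5000.0^2
= 23460.28 N = 23.4603 kN

23.4603 kN


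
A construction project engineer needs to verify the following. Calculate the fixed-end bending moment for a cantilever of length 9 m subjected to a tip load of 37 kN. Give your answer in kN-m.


For a cantilever with a point load at the free end:
M_max = P * L = 37 * 9 = 333 kN-m

333 kN-m


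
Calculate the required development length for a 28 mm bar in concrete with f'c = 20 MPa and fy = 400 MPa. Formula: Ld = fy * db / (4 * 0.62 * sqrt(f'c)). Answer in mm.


Ld = (fy * db) / (4 * 0.62 * sqrt(f'c))
= (400 * 28) / (4 * 0.62 * sqrt(20))
= 11200 / 11.0909
= 1009.84 mm

1009.84 mm


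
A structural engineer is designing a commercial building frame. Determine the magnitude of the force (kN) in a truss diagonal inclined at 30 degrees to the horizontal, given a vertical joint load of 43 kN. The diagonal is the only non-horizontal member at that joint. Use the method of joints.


At the joint, only the diagonal has a vertical component, so vertical equilibrium gives:
F * sin(30) = 43
F = 43 / sin(30)
= 43 / 0.5
= 86.0 kN

86.0 kN


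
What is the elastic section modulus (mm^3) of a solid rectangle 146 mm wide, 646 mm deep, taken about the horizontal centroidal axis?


S = b * h^2 / 6
= 146 * 646^2 / 6
= 146 * 417316 / 6
= 10154689.33 mm^3

10154689.33 mm^3


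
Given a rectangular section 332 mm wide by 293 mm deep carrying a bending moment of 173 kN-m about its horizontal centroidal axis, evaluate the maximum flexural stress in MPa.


I = b * h^3 / 12 = 332 * 293^3 / 12 = 695920610.33 mm^4
y = h / 2 = 293 / 2 = 146.5 mm
M = 173 kN-m = 173000000.0 N-mm
sigma = M * y / I = 173000000.0 * 146.5 / 695920610.33
= 36.42 MPa

36.42 MPa


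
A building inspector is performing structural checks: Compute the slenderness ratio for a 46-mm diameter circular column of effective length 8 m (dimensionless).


Radius of gyration r = d / 4 = 46 / 4 = 11.5 mm
L_eff = 8000.0 mm
Slenderness ratio = L / r = 8000.0 / 11.5 = 695.65 (dimensionless)

695.65 (dimensionless)


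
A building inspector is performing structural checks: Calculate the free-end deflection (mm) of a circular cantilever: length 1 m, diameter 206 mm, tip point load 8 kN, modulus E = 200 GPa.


I = pi * d^4 / 64 = pi * 206^4 / 64 = 88397255.23 mm^4
L = 1000.0 mm, P = 8000.0 N, E = 200000.0 MPa
delta = P * L^3 / (3 * E * I)
= 8000.0 * 1000.0^3 / (3 * 200000.0 * 88397255.23)
= 0.1508 mm

0.1508 mm


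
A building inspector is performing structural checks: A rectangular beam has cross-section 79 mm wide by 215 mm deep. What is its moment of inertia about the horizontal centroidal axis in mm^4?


I = b * h^3 / 12
= 79 * 215^3 / 12
= 79 * 9938375 / 12
= 65427635.42 mm^4

65427635.42 mm^4


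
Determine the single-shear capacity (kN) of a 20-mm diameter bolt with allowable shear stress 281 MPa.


A = pi * d^2 / 4 = pi * 20^2 / 4 = 314.1593 mm^2
V = f_v * A / 1000 = 281 * 314.1593 / 1000
= 88.2788 kN

88.2788 kN


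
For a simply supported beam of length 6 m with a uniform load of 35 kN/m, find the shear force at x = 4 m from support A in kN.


R_A = w * L / 2 = 35 * 6 / 2 = 105.0 kN
V(x) = R_A - w * x = 105.0 - 35 * 4
= -35.0 kN

-35.0 kN


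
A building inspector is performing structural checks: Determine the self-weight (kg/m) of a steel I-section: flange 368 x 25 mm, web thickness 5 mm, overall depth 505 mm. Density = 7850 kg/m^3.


A_flanges = 2 * 368 * 25 = 18400 mm^2
A_web = (505 - 2 * 25) * 5 = 2275 mm^2
A_total = 18400 + 2275 = 20675 mm^2 = 0.020675 m^2
Weight = rho * A = 7850 * 0.020675 = 162.2988 kg/m

162.2988 kg/m


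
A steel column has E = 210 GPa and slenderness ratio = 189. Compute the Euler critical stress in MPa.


sigma_cr = pi^2 * E / lambda^2
= 9.8696 * 210000.0 / 189^2
= 9.8696 * 210000.0 / 35721
= 58.0224 MPa

58.0224 MPa


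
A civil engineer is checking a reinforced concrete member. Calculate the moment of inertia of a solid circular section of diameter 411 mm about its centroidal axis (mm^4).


r = d / 2 = 411 / 2 = 205.5 mm
I = pi * r^4 / 4 = pi * 205.5^4 / 4
= 1400674384.04 mm^4

1400674384.04 mm^4


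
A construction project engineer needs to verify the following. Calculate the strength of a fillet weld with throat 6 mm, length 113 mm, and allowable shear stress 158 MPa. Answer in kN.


Strength = throat * length * allowable stress
= 6 * 113 * 158 N
= 107124 N
= 107.12 kN

107.12 kN


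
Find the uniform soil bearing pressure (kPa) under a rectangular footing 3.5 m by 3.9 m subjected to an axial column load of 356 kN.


A = 3.5 * 3.9 = 13.65 m^2
q = P / A = 356 / 13.65
= 26.0806 kPa

26.0806 kPa


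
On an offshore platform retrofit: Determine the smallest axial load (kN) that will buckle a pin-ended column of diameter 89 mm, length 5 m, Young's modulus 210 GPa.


I = pi * d^4 / 64 = 3079852.55 mm^4
L = 5000.0 mm
P_cr = pi^2 * E * I / L^2
= 9.8696 * 210000.0 * 3079852.55 / 5000.0^2
= 255334.18 N = 255.3342 kN

255.3342 kN


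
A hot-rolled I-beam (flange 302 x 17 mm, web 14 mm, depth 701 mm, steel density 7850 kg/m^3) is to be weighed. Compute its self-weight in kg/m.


A_flanges = 2 * 302 * 17 = 10268 mm^2
A_web = (701 - 2 * 17) * 14 = 9338 mm^2
A_total = 10268 + 9338 = 19606 mm^2 = 0.019606 m^2
Weight = rho * A = 7850 * 0.019606 = 153.9071 kg/m

153.9071 kg/m


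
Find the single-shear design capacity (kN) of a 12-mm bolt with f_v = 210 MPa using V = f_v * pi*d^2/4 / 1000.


A = pi * d^2 / 4 = pi * 12^2 / 4 = 113.0973 mm^2
V = f_v * A / 1000 = 210 * 113.0973 / 1000
= 23.7504 kN

23.7504 kN


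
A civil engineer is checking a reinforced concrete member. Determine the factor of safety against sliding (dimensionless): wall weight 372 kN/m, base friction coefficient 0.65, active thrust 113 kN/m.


Resisting force = mu * W = 0.65 * 372 = 241.8 kN/m
FOS = Resisting / Driving = 241.8 / 113
= 2.1398 (dimensionless)

2.1398 (dimensionless)


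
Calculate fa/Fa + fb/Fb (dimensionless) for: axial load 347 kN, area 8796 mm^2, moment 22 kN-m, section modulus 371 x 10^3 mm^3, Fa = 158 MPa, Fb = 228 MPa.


f_a = P / A = 347000.0 / 8796 = 39.4497 MPa
f_b = M / S = 22000000.0 / 371000.0 = 59.2992 MPa
Ratio = f_a / Fa + f_b / Fb
= 39.4497 / 158 + 59.2992 / 228
= 0.5098 (dimensionless)

0.5098 (dimensionless)


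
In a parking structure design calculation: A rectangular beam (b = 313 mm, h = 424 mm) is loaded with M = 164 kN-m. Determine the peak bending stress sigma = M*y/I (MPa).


I = b * h^3 / 12 = 313 * 424^3 / 12 = 1988202709.33 mm^4
y = h / 2 = 424 / 2 = 212.0 mm
M = 164 kN-m = 164000000.0 N-mm
sigma = M * y / I = 164000000.0 * 212.0 / 1988202709.33
= 17.49 MPa

17.49 MPa


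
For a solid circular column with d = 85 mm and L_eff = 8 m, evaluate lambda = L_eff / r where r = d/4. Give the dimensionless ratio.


Radius of gyration r = d / 4 = 85 / 4 = 21.25 mm
L_eff = 8000.0 mm
Slenderness ratio = L / r = 8000.0 / 21.25 = 376.47 (dimensionless)

376.47 (dimensionless)


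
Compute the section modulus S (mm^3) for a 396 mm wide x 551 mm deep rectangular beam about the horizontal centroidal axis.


S = b * h^2 / 6
= 396 * 551^2 / 6
= 396 * 303601 / 6
= 20037666.0 mm^3

20037666.0 mm^3


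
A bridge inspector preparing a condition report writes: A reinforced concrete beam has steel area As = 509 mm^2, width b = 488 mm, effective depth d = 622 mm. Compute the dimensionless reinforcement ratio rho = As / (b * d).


rho = As / (b * d)
= 509 / (488 * 622)
= 509 / 303536
= 0.001677 (dimensionless)

0.001677 (dimensionless)


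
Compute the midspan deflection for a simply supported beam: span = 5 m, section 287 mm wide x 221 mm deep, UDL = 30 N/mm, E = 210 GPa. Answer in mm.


I = 287 * 221^3 / 12 = 258153175.58 mm^4
L = 5000.0 mm, w = 30 N/mm, E = 210000.0 MPa
delta = 5 * w * L^4 / (384 * E * I)
= 5 * 30 * 5000.0^4 / (384 * 210000.0 * 258153175.58)
= 4.5034 mm

4.5034 mm


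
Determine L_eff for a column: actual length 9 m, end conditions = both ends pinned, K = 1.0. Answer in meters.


L_eff = K * L
= 1.0 * 9
= 9.0 m

9.0 m


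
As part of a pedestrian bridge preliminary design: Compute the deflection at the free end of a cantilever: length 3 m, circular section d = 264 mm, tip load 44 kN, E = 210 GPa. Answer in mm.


I = pi * d^4 / 64 = pi * 264^4 / 64 = 238443564.89 mm^4
L = 3000.0 mm, P = 44000.0 N, E = 210000.0 MPa
delta = P * L^3 / (3 * E * I)
= 44000.0 * 3000.0^3 / (3 * 210000.0 * 238443564.89)
= 7.9084 mm

7.9084 mm


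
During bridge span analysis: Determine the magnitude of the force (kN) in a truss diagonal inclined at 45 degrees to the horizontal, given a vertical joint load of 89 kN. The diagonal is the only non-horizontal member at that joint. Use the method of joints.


At the joint, only the diagonal has a vertical component, so vertical equilibrium gives:
F * sin(45) = 89
F = 89 / sin(45)
= 89 / 0.707107
= 125.86 kN

125.86 kN


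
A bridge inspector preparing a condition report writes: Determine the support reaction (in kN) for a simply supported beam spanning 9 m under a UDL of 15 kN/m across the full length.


Total load = w * L = 15 * 9 = 135 kN
By symmetry, each reaction R = total / 2 = 135 / 2 = 67.5 kN

67.5 kN


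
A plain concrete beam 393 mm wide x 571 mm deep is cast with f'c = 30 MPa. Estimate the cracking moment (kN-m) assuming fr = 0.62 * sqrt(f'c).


fr = 0.62 * sqrt(30) = 0.62 * 5.4772 = 3.3959 MPa
I = 393 * 571^3 / 12 = 6097048210.25 mm^4
y_t = 285.5 mm
M_cr = fr * I / y_t = 3.3959 * 6097048210.25 / 285.5 N-mm
= 72.5213 kN-m

72.5213 kN-m


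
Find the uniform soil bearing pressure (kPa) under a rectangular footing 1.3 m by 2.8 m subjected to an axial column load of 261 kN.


A = 1.3 * 2.8 = 3.64 m^2
q = P / A = 261 / 3.64
= 71.7033 kPa

71.7033 kPa


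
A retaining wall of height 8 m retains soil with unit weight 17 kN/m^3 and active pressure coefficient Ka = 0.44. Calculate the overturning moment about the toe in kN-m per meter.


Pa = 0.5 * Ka * gamma * H^2
= 0.5 * 0.44 * 17 * 8^2
= 239.36 kN/m
Arm = H / 3 = 8 / 3 = 2.6667 m
Mo = Pa * arm = Pa * H / 3 = 239.36 * 8 / 3 = 638.2933 kN-m/m

638.2933 kN-m/m


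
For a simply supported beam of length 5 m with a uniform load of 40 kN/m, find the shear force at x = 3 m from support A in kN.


R_A = w * L / 2 = 40 * 5 / 2 = 100.0 kN
V(x) = R_A - w * x = 100.0 - 40 * 3
= -20.0 kN

-20.0 kN


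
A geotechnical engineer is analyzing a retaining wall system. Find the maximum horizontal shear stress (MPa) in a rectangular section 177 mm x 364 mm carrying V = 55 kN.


A = b * h = 177 * 364 = 64428 mm^2
V = 55 kN = 55000.0 N
tau_max = 1.5 * V / A = 1.5 * 55000.0 / 64428
= 1.2805 MPa

1.2805 MPa


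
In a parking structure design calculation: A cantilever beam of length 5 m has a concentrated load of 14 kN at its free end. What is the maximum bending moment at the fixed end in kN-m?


For a cantilever with a point load at the free end:
M_max = P * L = 14 * 5 = 70 kN-m

70 kN-m


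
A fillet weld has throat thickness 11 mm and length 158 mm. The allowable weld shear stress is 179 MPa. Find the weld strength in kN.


Strength = throat * length * allowable stress
= 11 * 158 * 179 N
= 311102 N
= 311.1 kN

311.1 kN


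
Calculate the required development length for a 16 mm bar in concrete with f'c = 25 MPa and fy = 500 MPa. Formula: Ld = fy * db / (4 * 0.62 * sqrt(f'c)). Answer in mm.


Ld = (fy * db) / (4 * 0.62 * sqrt(f'c))
= (500 * 16) / (4 * 0.62 * sqrt(25))
= 8000 / 12.4
= 645.16 mm

645.16 mm


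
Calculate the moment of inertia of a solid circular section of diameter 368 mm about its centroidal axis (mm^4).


r = d / 2 = 368 / 2 = 184.0 mm
I = pi * r^4 / 4 = pi * 184.0^4 / 4
= 900245944.09 mm^4

900245944.09 mm^4


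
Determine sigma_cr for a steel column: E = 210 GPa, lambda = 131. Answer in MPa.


sigma_cr = pi^2 * E / lambda^2
= 9.8696 * 210000.0 / 131^2
= 9.8696 * 210000.0 / 17161
= 120.7748 MPa

120.7748 MPa


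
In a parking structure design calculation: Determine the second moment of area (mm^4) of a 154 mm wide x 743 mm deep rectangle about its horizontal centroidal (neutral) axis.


I = b * h^3 / 12
= 154 * 743^3 / 12
= 154 * 410172407 / 12
= 5263879223.17 mm^4

5263879223.17 mm^4


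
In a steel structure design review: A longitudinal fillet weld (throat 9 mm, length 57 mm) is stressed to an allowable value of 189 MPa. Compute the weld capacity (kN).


Strength = throat * length * allowable stress
= 9 * 57 * 189 N
= 96957 N
= 96.96 kN

96.96 kN


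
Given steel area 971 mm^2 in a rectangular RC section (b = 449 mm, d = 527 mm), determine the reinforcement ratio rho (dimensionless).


rho = As / (b * d)
= 971 / (449 * 527)
= 971 / 236623
= 0.004104 (dimensionless)

0.004104 (dimensionless)


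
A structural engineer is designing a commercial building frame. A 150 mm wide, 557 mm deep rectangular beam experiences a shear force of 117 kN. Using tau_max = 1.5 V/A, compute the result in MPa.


A = b * h = 150 * 557 = 83550 mm^2
V = 117 kN = 117000.0 N
tau_max = 1.5 * V / A = 1.5 * 117000.0 / 83550
= 2.1005 MPa

2.1005 MPa


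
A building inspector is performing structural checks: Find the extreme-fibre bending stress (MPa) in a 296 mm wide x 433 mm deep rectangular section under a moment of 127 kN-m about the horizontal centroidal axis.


I = b * h^3 / 12 = 296 * 433^3 / 12 = 2002507512.67 mm^4
y = h / 2 = 433 / 2 = 216.5 mm
M = 127 kN-m = 127000000.0 N-mm
sigma = M * y / I = 127000000.0 * 216.5 / 2002507512.67
= 13.73 MPa

13.73 MPa


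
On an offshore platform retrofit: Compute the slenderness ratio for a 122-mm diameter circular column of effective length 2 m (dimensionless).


Radius of gyration r = d / 4 = 122 / 4 = 30.5 mm
L_eff = 2000.0 mm
Slenderness ratio = L / r = 2000.0 / 30.5 = 65.57 (dimensionless)

65.57 (dimensionless)


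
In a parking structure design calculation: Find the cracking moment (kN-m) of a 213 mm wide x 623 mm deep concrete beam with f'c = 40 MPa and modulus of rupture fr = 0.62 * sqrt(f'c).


fr = 0.62 * sqrt(40) = 0.62 * 6.3246 = 3.9212 MPa
I = 213 * 623^3 / 12 = 4292027514.25 mm^4
y_t = 311.5 mm
M_cr = fr * I / y_t = 3.9212 * 4292027514.25 / 311.5 N-mm
= 54.0289 kN-m

54.0289 kN-m


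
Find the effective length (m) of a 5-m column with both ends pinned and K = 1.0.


L_eff = K * L
= 1.0 * 5
= 5.0 m

5.0 m


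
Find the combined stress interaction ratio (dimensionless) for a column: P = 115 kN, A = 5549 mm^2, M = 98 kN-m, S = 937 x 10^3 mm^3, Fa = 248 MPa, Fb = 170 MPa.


f_a = P / A = 115000.0 / 5549 = 20.7245 MPa
f_b = M / S = 98000000.0 / 937000.0 = 104.5891 MPa
Ratio = f_a / Fa + f_b / Fb
= 20.7245 / 248 + 104.5891 / 170
= 0.6988 (dimensionless)

0.6988 (dimensionless)


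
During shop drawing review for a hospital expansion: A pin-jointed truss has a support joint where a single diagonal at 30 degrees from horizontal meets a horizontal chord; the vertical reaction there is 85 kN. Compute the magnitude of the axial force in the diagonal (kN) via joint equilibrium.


At the joint, only the diagonal has a vertical component, so vertical equilibrium gives:
F * sin(30) = 85
F = 85 / sin(30)
= 85 / 0.5
= 170.0 kN

170.0 kN


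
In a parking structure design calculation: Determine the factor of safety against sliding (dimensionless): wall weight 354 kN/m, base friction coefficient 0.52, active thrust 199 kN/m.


Resisting force = mu * W = 0.52 * 354 = 184.08 kN/m
FOS = Resisting / Driving = 184.08 / 199
= 0.925 (dimensionless)

0.925 (dimensionless)


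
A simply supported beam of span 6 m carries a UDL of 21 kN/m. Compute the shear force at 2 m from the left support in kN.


R_A = w * L / 2 = 21 * 6 / 2 = 63.0 kN
V(x) = R_A - w * x = 63.0 - 21 * 2
= 21.0 kN

21.0 kN
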